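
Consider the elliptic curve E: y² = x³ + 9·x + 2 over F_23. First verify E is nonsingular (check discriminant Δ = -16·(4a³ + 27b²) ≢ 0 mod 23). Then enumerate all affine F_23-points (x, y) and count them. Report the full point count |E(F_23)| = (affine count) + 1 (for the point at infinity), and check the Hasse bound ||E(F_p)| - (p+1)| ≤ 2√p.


Affine points = {(0, 5), (0, 18), (1, 9), (1, 14), (11, 11), (11, 12), (13, 4), (13, 19), (15, 4), (15, 19), (17, 10), (17, 13), (18, 4), (18, 19)}; affine count = 14; |E(F_23)| = 15.

Discriminant check: Δ ∝ 4a³ + 27b² = 4·9³ + 27·2² = 4·729 + 27·4 ≡ 11 (mod 23). Nonzero ⇒ E is nonsingular.
For each x ∈ F_23, compute rhs = x³ + 9·x + 2 mod 23, then count y ∈ F_23 with y² ≡ rhs.
  x = 0: rhs = 2, matching y values: 5, 18 (2 points).
  x = 1: rhs = 12, matching y values: 9, 14 (2 points).
  x = 2: rhs = 5, matching y values: none (0 points).
  x = 3: rhs = 10, matching y values: none (0 points).
  x = 4: rhs = 10, matching y values: none (0 points).
  x = 5: rhs = 11, matching y values: none (0 points).
  x = 6: rhs = 19, matching y values: none (0 points).
  x = 7: rhs = 17, matching y values: none (0 points).
  x = 8: rhs = 11, matching y values: none (0 points).
  x = 9: rhs = 7, matching y values: none (0 points).
  x = 10: rhs = 11, matching y values: none (0 points).
  x = 11: rhs = 6, matching y values: 11, 12 (2 points).
  x = 12: rhs = 21, matching y values: none (0 points).
  x = 13: rhs = 16, matching y values: 4, 19 (2 points).
  x = 14: rhs = 20, matching y values: none (0 points).
  x = 15: rhs = 16, matching y values: 4, 19 (2 points).
  x = 16: rhs = 10, matching y values: none (0 points).
  x = 17: rhs = 8, matching y values: 10, 13 (2 points).
  x = 18: rhs = 16, matching y values: 4, 19 (2 points).
  x = 19: rhs = 17, matching y values: none (0 points).
  x = 20: rhs = 17, matching y values: none (0 points).
  x = 21: rhs = 22, matching y values: none (0 points).
  x = 22: rhs = 15, matching y values: none (0 points).
Total affine count: 14.
Full point count |E(F_23)| = 14 + 1 = 15.
Hasse bound: |15 − (23+1)| = |-9| = 9 ≤ 2√23 ≈ 9.5917 ✓.


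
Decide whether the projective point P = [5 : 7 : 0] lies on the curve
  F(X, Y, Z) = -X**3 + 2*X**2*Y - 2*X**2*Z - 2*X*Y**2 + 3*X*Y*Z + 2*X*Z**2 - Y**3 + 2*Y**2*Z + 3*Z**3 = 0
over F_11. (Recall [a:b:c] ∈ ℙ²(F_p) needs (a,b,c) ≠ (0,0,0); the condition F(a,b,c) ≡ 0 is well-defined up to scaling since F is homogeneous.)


F(5,7,0) ≡ 8 (mod 11); P is NOT on the curve.

Evaluate F(5, 7, 0) term-by-term (mod 11).
  -X**3 ↦ -1·125·1·1 = -125
  2*X**2*Y ↦ 2·25·7·1 = 350
  -2*X**2*Z ↦ -2·25·1·0 = 0
  -2*X*Y**2 ↦ -2·5·49·1 = -490
  3*X*Y*Z ↦ 3·5·7·0 = 0
  2*X*Z**2 ↦ 2·5·1·0 = 0
  -Y**3 ↦ -1·1·343·1 = -343
  2*Y**2*Z ↦ 2·1·49·0 = 0
  3*Z**3 ↦ 3·1·1·0 = 0
Sum: F(5, 7, 0) = (-125) + (350) + (0) + (-490) + (0) + (0) + (-343) + (0) + (0) = -608.
Reducing mod 11: -608 ≡ 8 (mod 11).
Since F(a, b, c) ≡ 8 ≠ 0 (mod 11), P does NOT lie on the curve.


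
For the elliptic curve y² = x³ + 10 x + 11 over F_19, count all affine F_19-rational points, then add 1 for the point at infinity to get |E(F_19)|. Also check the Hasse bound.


Affine points = {(0, 7), (0, 12), (2, 1), (2, 18), (3, 7), (3, 12), (4, 1), (4, 18), (7, 5), (7, 14), (10, 3), (10, 16), (12, 4), (12, 15), (13, 1), (13, 18), (14, 8), (14, 11), (16, 7), (16, 12), (18, 0)}; affine count = 21; |E(F_19)| = 22.

Discriminant check: Δ ∝ 4a³ + 27b² = 4·10³ + 27·11² = 4·1000 + 27·121 ≡ 9 (mod 19). Nonzero ⇒ E is nonsingular.
For each x ∈ F_19, compute rhs = x³ + 10·x + 11 mod 19, then count y ∈ F_19 with y² ≡ rhs.
  x = 0: rhs = 11, matching y values: 7, 12 (2 points).
  x = 1: rhs = 3, matching y values: none (0 points).
  x = 2: rhs = 1, matching y values: 1, 18 (2 points).
  x = 3: rhs = 11, matching y values: 7, 12 (2 points).
  x = 4: rhs = 1, matching y values: 1, 18 (2 points).
  x = 5: rhs = 15, matching y values: none (0 points).
  x = 6: rhs = 2, matching y values: none (0 points).
  x = 7: rhs = 6, matching y values: 5, 14 (2 points).
  x = 8: rhs = 14, matching y values: none (0 points).
  x = 9: rhs = 13, matching y values: none (0 points).
  x = 10: rhs = 9, matching y values: 3, 16 (2 points).
  x = 11: rhs = 8, matching y values: none (0 points).
  x = 12: rhs = 16, matching y values: 4, 15 (2 points).
  x = 13: rhs = 1, matching y values: 1, 18 (2 points).
  x = 14: rhs = 7, matching y values: 8, 11 (2 points).
  x = 15: rhs = 2, matching y values: none (0 points).
  x = 16: rhs = 11, matching y values: 7, 12 (2 points).
  x = 17: rhs = 2, matching y values: none (0 points).
  x = 18: rhs = 0, matching y values: 0 (1 points).
Total affine count: 21.
Full point count |E(F_19)| = 21 + 1 = 22.
Hasse bound: |22 − (19+1)| = |2| = 2 ≤ 2√19 ≈ 8.7178 ✓.


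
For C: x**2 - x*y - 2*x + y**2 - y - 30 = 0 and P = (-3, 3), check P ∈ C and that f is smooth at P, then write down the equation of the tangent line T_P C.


Tangent line at P: -11*x + 8*y - 57 = 0.

Step 1: f(-3, 3) = 0, so P lies on C.
Step 2: partial derivatives
  f_x(x, y) = 2*x - y - 2, f_y(x, y) = -x + 2*y - 1.
  f_x(P) = -11, f_y(P) = 8 (gradient nonzero, so P is smooth).
Step 3: tangent line at P: -11·(x − -3) + 8·(y − 3) = 0.
Expanding: -11*x + 8*y - 57 = 0.


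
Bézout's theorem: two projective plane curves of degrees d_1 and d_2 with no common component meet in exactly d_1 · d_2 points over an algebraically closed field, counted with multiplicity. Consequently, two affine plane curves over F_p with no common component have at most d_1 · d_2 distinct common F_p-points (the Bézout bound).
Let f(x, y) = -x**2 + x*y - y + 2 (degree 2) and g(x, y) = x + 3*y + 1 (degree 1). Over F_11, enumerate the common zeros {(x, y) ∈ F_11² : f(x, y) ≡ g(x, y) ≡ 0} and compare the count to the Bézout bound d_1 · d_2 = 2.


Common zeros: ∅; count = 0; Bézout bound = 2.

deg(f) = 2, deg(g) = 1, so Bézout bound = 2.
Scan x ∈ F_11. For each x, list the y ∈ F_11 with f(x, y) ≡ 0 and those with g(x, y) ≡ 0 (mod 11); the common zeros in that column are the intersection.
  x = 0: f ≡ 0 at y ∈ {2}; g ≡ 0 at y ∈ {7}; common: ∅.
  x = 1: f ≡ 0 at y ∈ ∅; g ≡ 0 at y ∈ {3}; common: ∅.
  x = 2: f ≡ 0 at y ∈ {2}; g ≡ 0 at y ∈ {10}; common: ∅.
  x = 3: f ≡ 0 at y ∈ {9}; g ≡ 0 at y ∈ {6}; common: ∅.
  x = 4: f ≡ 0 at y ∈ {1}; g ≡ 0 at y ∈ {2}; common: ∅.
  x = 5: f ≡ 0 at y ∈ {3}; g ≡ 0 at y ∈ {9}; common: ∅.
  x = 6: f ≡ 0 at y ∈ {9}; g ≡ 0 at y ∈ {5}; common: ∅.
  x = 7: f ≡ 0 at y ∈ {6}; g ≡ 0 at y ∈ {1}; common: ∅.
  x = 8: f ≡ 0 at y ∈ {1}; g ≡ 0 at y ∈ {8}; common: ∅.
  x = 9: f ≡ 0 at y ∈ {3}; g ≡ 0 at y ∈ {4}; common: ∅.
  x = 10: f ≡ 0 at y ∈ {6}; g ≡ 0 at y ∈ {0}; common: ∅.
Collecting: common zeros = ∅, so the count is 0.
Comparison with the Bézout bound: 0 ≤ 2 = deg(f)·deg(g), as expected for curves with no common component (the affine F_11-count falls short of the bound because intersections may lie at infinity, over extension fields, or carry multiplicity).


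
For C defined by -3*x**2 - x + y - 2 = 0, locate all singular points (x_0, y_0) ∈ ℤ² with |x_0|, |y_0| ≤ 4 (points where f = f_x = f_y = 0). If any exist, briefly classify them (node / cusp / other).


No singular points in the scanned grid; C is smooth there.

Compute partial derivatives:
  f_x = -6*x - 1.
  f_y = 1.
f_y = 1 is a nonzero constant, so f_y never vanishes: no point (x, y) can satisfy f = f_x = f_y = 0. In particular no (x, y) ∈ {−4, ..., 4}² is singular; the curve is smooth.


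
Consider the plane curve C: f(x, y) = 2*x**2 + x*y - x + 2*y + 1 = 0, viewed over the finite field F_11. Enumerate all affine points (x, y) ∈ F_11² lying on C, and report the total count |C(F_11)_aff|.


Affine F_11-points: {(0, 5), (1, 3), (2, 1), (3, 10), (4, 8), (5, 6), (6, 4), (7, 2), (8, 0), (9, 0), (9, 1), (9, 2), (9, 3), (9, 4), (9, 5), (9, 6), (9, 7), (9, 8), (9, 9), (9, 10), (10, 7)}; count = 21.

For each of the 121 pairs (x, y) ∈ F_11², evaluate f(x, y) mod 11. Record the zeros.
  x = 0: [0↦1, 1↦3, 2↦5, 3↦7, 4↦9, 5↦0, 6↦2, 7↦4, 8↦6, 9↦8, 10↦10]  zeros at y ∈ {5}
  x = 1: [0↦2, 1↦5, 2↦8, 3↦0, 4↦3, 5↦6, 6↦9, 7↦1, 8↦4, 9↦7, 10↦10]  zeros at y ∈ {3}
  x = 2: [0↦7, 1↦0, 2↦4, 3↦8, 4↦1, 5↦5, 6↦9, 7↦2, 8↦6, 9↦10, 10↦3]  zeros at y ∈ {1}
  x = 3: [0↦5, 1↦10, 2↦4, 3↦9, 4↦3, 5↦8, 6↦2, 7↦7, 8↦1, 9↦6, 10↦0]  zeros at y ∈ {10}
  x = 4: [0↦7, 1↦2, 2↦8, 3↦3, 4↦9, 5↦4, 6↦10, 7↦5, 8↦0, 9↦6, 10↦1]  zeros at y ∈ {8}
  x = 5: [0↦2, 1↦9, 2↦5, 3↦1, 4↦8, 5↦4, 6↦0, 7↦7, 8↦3, 9↦10, 10↦6]  zeros at y ∈ {6}
  x = 6: [0↦1, 1↦9, 2↦6, 3↦3, 4↦0, 5↦8, 6↦5, 7↦2, 8↦10, 9↦7, 10↦4]  zeros at y ∈ {4}
  x = 7: [0↦4, 1↦2, 2↦0, 3↦9, 4↦7, 5↦5, 6↦3, 7↦1, 8↦10, 9↦8, 10↦6]  zeros at y ∈ {2}
  x = 8: [0↦0, 1↦10, 2↦9, 3↦8, 4↦7, 5↦6, 6↦5, 7↦4, 8↦3, 9↦2, 10↦1]  zeros at y ∈ {0}
  x = 9: [0↦0, 1↦0, 2↦0, 3↦0, 4↦0, 5↦0, 6↦0, 7↦0, 8↦0, 9↦0, 10↦0]  zeros at y ∈ {0, 1, 2, 3, 4, 5, 6, 7, 8, 9, 10}
  x = 10: [0↦4, 1↦5, 2↦6, 3↦7, 4↦8, 5↦9, 6↦10, 7↦0, 8↦1, 9↦2, 10↦3]  zeros at y ∈ {7}
Collecting zeros: affine points = {(0, 5), (1, 3), (2, 1), (3, 10), (4, 8), (5, 6), (6, 4), (7, 2), (8, 0), (9, 0), (9, 1), (9, 2), (9, 3), (9, 4), (9, 5), (9, 6), (9, 7), (9, 8), (9, 9), (9, 10), (10, 7)}.
Total count |C(F_11)_aff| = 21.


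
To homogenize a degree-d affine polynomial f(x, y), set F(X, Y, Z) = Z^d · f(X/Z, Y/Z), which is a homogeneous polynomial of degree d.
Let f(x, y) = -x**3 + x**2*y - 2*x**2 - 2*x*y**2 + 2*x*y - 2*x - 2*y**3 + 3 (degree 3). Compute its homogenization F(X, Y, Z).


F(X, Y, Z) = -X**3 + X**2*Y - 2*X**2*Z - 2*X*Y**2 + 2*X*Y*Z - 2*X*Z**2 - 2*Y**3 + 3*Z**3

deg(f) = 3.
Substitute x = X/Z, y = Y/Z into f, then multiply by Z^3.
  monomial -1·x^3·y^0 ↦ -1·X^3·Y^0·Z^0.
  monomial 1·x^2·y^1 ↦ 1·X^2·Y^1·Z^0.
  monomial -2·x^2·y^0 ↦ -2·X^2·Y^0·Z^1.
  monomial -2·x^1·y^2 ↦ -2·X^1·Y^2·Z^0.
  monomial 2·x^1·y^1 ↦ 2·X^1·Y^1·Z^1.
  monomial -2·x^1·y^0 ↦ -2·X^1·Y^0·Z^2.
  monomial -2·x^0·y^3 ↦ -2·X^0·Y^3·Z^0.
  monomial 3·x^0·y^0 ↦ 3·X^0·Y^0·Z^3.
Collecting: F(X, Y, Z) = -X**3 + X**2*Y - 2*X**2*Z - 2*X*Y**2 + 2*X*Y*Z - 2*X*Z**2 - 2*Y**3 + 3*Z**3.


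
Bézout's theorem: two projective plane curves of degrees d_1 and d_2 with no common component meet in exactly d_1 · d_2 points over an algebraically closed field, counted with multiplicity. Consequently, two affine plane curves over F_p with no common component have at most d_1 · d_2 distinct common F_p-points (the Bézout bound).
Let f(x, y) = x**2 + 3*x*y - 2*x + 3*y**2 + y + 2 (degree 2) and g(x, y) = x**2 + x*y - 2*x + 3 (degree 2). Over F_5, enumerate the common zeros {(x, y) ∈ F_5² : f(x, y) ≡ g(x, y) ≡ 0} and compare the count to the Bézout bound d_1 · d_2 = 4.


Common zeros: {(1, 3)}; count = 1; Bézout bound = 4.

deg(f) = 2, deg(g) = 2, so Bézout bound = 4.
Scan x ∈ F_5. For each x, list the y ∈ F_5 with f(x, y) ≡ 0 and those with g(x, y) ≡ 0 (mod 5); the common zeros in that column are the intersection.
  x = 0: f ≡ 0 at y ∈ ∅; g ≡ 0 at y ∈ ∅; common: ∅.
  x = 1: f ≡ 0 at y ∈ {3, 4}; g ≡ 0 at y ∈ {3}; common: {3}.
  x = 2: f ≡ 0 at y ∈ {3}; g ≡ 0 at y ∈ {1}; common: ∅.
  x = 3: f ≡ 0 at y ∈ {0}; g ≡ 0 at y ∈ {3}; common: ∅.
  x = 4: f ≡ 0 at y ∈ {0, 4}; g ≡ 0 at y ∈ {1}; common: ∅.
Collecting: common zeros = {(1, 3)}, so the count is 1.
Comparison with the Bézout bound: 1 ≤ 4 = deg(f)·deg(g), as expected for curves with no common component (the affine F_5-count falls short of the bound because intersections may lie at infinity, over extension fields, or carry multiplicity).


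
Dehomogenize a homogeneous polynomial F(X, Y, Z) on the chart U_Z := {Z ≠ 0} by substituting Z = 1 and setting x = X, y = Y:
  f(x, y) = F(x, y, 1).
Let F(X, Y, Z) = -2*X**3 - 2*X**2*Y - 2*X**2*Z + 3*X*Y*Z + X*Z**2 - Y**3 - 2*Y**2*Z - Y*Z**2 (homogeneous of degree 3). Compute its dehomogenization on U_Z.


f(x, y) = -2*x**3 - 2*x**2*y - 2*x**2 + 3*x*y + x - y**3 - 2*y**2 - y

On U_Z we set Z = 1. Each monomial c·X^i·Y^j·Z^k in F becomes c·x^i·y^j·1^k = c·x^i·y^j.
Substituting Z = 1: F(X, Y, 1) = -2*x**3 - 2*x**2*y - 2*x**2 + 3*x*y + x - y**3 - 2*y**2 - y.
Note: deg(f) ≤ deg(F) = 3; strict inequality happens when F is divisible by Z (lost terms).


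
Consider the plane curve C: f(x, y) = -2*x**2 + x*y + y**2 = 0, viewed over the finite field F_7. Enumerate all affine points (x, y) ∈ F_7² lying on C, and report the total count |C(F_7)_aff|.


Affine F_7-points: {(0, 0), (1, 1), (1, 5), (2, 2), (2, 3), (3, 1), (3, 3), (4, 4), (4, 6), (5, 4), (5, 5), (6, 2), (6, 6)}; count = 13.

For each of the 49 pairs (x, y) ∈ F_7², evaluate f(x, y) mod 7. Record the zeros.
  x = 0: [0↦0, 1↦1, 2↦4, 3↦2, 4↦2, 5↦4, 6↦1]  zeros at y ∈ {0}
  x = 1: [0↦5, 1↦0, 2↦4, 3↦3, 4↦4, 5↦0, 6↦5]  zeros at y ∈ {1, 5}
  x = 2: [0↦6, 1↦2, 2↦0, 3↦0, 4↦2, 5↦6, 6↦5]  zeros at y ∈ {2, 3}
  x = 3: [0↦3, 1↦0, 2↦6, 3↦0, 4↦3, 5↦1, 6↦1]  zeros at y ∈ {1, 3}
  x = 4: [0↦3, 1↦1, 2↦1, 3↦3, 4↦0, 5↦6, 6↦0]  zeros at y ∈ {4, 6}
  x = 5: [0↦6, 1↦5, 2↦6, 3↦2, 4↦0, 5↦0, 6↦2]  zeros at y ∈ {4, 5}
  x = 6: [0↦5, 1↦5, 2↦0, 3↦4, 4↦3, 5↦4, 6↦0]  zeros at y ∈ {2, 6}
Collecting zeros: affine points = {(0, 0), (1, 1), (1, 5), (2, 2), (2, 3), (3, 1), (3, 3), (4, 4), (4, 6), (5, 4), (5, 5), (6, 2), (6, 6)}.
Total count |C(F_7)_aff| = 13.


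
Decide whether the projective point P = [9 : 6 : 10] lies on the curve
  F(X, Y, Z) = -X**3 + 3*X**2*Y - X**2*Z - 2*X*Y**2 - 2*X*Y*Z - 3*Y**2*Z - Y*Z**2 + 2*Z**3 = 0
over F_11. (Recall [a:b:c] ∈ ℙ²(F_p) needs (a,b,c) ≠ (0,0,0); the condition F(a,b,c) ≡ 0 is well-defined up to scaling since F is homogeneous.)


F(9,6,10) ≡ 7 (mod 11); P is NOT on the curve.

Evaluate F(9, 6, 10) term-by-term (mod 11).
  -X**3 ↦ -1·729·1·1 = -729
  3*X**2*Y ↦ 3·81·6·1 = 1458
  -X**2*Z ↦ -1·81·1·10 = -810
  -2*X*Y**2 ↦ -2·9·36·1 = -648
  -2*X*Y*Z ↦ -2·9·6·10 = -1080
  -3*Y**2*Z ↦ -3·1·36·10 = -1080
  -Y*Z**2 ↦ -1·1·6·100 = -600
  2*Z**3 ↦ 2·1·1·1000 = 2000
Sum: F(9, 6, 10) = (-729) + (1458) + (-810) + (-648) + (-1080) + (-1080) + (-600) + (2000) = -1489.
Reducing mod 11: -1489 ≡ 7 (mod 11).
Since F(a, b, c) ≡ 7 ≠ 0 (mod 11), P does NOT lie on the curve.


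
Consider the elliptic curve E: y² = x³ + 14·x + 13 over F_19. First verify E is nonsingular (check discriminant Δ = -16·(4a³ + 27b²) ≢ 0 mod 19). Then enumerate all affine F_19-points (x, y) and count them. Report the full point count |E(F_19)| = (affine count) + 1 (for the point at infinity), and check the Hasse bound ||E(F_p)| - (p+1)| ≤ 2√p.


Affine points = {(1, 3), (1, 16), (2, 7), (2, 12), (3, 5), (3, 14), (4, 0), (6, 3), (6, 16), (7, 6), (7, 13), (11, 4), (11, 15), (12, 3), (12, 16), (13, 6), (13, 13), (15, 8), (15, 11), (16, 1), (16, 18), (18, 6), (18, 13)}; affine count = 23; |E(F_19)| = 24.

Discriminant check: Δ ∝ 4a³ + 27b² = 4·14³ + 27·13² = 4·2744 + 27·169 ≡ 16 (mod 19). Nonzero ⇒ E is nonsingular.
For each x ∈ F_19, compute rhs = x³ + 14·x + 13 mod 19, then count y ∈ F_19 with y² ≡ rhs.
  x = 0: rhs = 13, matching y values: none (0 points).
  x = 1: rhs = 9, matching y values: 3, 16 (2 points).
  x = 2: rhs = 11, matching y values: 7, 12 (2 points).
  x = 3: rhs = 6, matching y values: 5, 14 (2 points).
  x = 4: rhs = 0, matching y values: 0 (1 points).
  x = 5: rhs = 18, matching y values: none (0 points).
  x = 6: rhs = 9, matching y values: 3, 16 (2 points).
  x = 7: rhs = 17, matching y values: 6, 13 (2 points).
  x = 8: rhs = 10, matching y values: none (0 points).
  x = 9: rhs = 13, matching y values: none (0 points).
  x = 10: rhs = 13, matching y values: none (0 points).
  x = 11: rhs = 16, matching y values: 4, 15 (2 points).
  x = 12: rhs = 9, matching y values: 3, 16 (2 points).
  x = 13: rhs = 17, matching y values: 6, 13 (2 points).
  x = 14: rhs = 8, matching y values: none (0 points).
  x = 15: rhs = 7, matching y values: 8, 11 (2 points).
  x = 16: rhs = 1, matching y values: 1, 18 (2 points).
  x = 17: rhs = 15, matching y values: none (0 points).
  x = 18: rhs = 17, matching y values: 6, 13 (2 points).
Total affine count: 23.
Full point count |E(F_19)| = 23 + 1 = 24.
Hasse bound: |24 − (19+1)| = |4| = 4 ≤ 2√19 ≈ 8.7178 ✓.


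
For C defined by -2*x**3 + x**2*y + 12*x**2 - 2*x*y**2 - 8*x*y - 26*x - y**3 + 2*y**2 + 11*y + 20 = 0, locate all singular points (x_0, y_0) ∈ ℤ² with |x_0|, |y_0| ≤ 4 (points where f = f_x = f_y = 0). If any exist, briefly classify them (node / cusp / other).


Singular points: {(2, -1)}; classification: node.

Compute partial derivatives:
  f_x = -6*x**2 + 2*x*y + 24*x - 2*y**2 - 8*y - 26.
  f_y = x**2 - 4*x*y - 8*x - 3*y**2 + 4*y + 11.
Scan x_0 ∈ {−4, ..., 4}. For each x_0, f_y(x_0, y) is a polynomial in y; find its integer roots y ∈ {−4, ..., 4}, then test f_x and f at those candidates.
  x = -4: f_y(-4, y) = -3*y**2 + 20*y + 59; no integer root y with |y| ≤ 4.
  x = -3: f_y(-3, y) = -3*y**2 + 16*y + 44; vanishes at y ∈ {-2}. (-3, -2): f_x = -132 ≠ 0.
  x = -2: f_y(-2, y) = -3*y**2 + 12*y + 31; no integer root y with |y| ≤ 4.
  x = -1: f_y(-1, y) = -3*y**2 + 8*y + 20; no integer root y with |y| ≤ 4.
  x = 0: f_y(0, y) = -3*y**2 + 4*y + 11; no integer root y with |y| ≤ 4.
  x = 1: f_y(1, y) = 4 - 3*y**2; no integer root y with |y| ≤ 4.
  x = 2: f_y(2, y) = -3*y**2 - 4*y - 1; vanishes at y ∈ {-1}. (2, -1): f_x = 0, f = 0 — SINGULAR.
  x = 3: f_y(3, y) = -3*y**2 - 8*y - 4; vanishes at y ∈ {-2}. (3, -2): f_x = -12 ≠ 0.
  x = 4: f_y(4, y) = -3*y**2 - 12*y - 5; no integer root y with |y| ≤ 4.
Only singular point on the grid: (2, -1).
Classify: substitute x = 2 + u, y = -1 + v and expand: f = -2*u**3 + u**2*v - u**2 - 2*u*v**2 - v**3 + v**2.
No constant or linear terms (consistent with a singular point). Quadratic part: -u**2 + v**2. Cubic part: -2*u**3 + u**2*v - 2*u*v**2 - v**3.
The quadratic part v**2 - u**2 = (v − u)(v + u) splits into two distinct linear factors, so there are two distinct tangent lines y − -1 = ±(x − 2) — this is a node (ordinary double point).
Classification: node.


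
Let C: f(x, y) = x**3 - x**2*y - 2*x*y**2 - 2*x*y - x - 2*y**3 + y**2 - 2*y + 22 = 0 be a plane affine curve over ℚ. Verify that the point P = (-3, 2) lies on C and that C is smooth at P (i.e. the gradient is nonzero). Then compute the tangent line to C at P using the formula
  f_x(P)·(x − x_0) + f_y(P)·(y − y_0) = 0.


Tangent line at P: 26*x - y + 80 = 0.

Step 1: f(-3, 2) = 0, so P lies on C.
Step 2: partial derivatives
  f_x(x, y) = 3*x**2 - 2*x*y - 2*y**2 - 2*y - 1, f_y(x, y) = -x**2 - 4*x*y - 2*x - 6*y**2 + 2*y - 2.
  f_x(P) = 26, f_y(P) = -1 (gradient nonzero, so P is smooth).
Step 3: tangent line at P: 26·(x − -3) + -1·(y − 2) = 0.
Expanding: 26*x - y + 80 = 0.


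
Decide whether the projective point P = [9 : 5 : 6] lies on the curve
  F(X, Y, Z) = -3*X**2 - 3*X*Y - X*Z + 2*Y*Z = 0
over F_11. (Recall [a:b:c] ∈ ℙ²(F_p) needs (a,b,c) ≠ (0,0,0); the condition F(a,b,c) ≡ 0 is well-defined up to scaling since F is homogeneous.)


F(9,5,6) ≡ 2 (mod 11); P is NOT on the curve.

Evaluate F(9, 5, 6) term-by-term (mod 11).
  -3*X**2 ↦ -3·81·1·1 = -243
  -3*X*Y ↦ -3·9·5·1 = -135
  -X*Z ↦ -1·9·1·6 = -54
  2*Y*Z ↦ 2·1·5·6 = 60
Sum: F(9, 5, 6) = (-243) + (-135) + (-54) + (60) = -372.
Reducing mod 11: -372 ≡ 2 (mod 11).
Since F(a, b, c) ≡ 2 ≠ 0 (mod 11), P does NOT lie on the curve.


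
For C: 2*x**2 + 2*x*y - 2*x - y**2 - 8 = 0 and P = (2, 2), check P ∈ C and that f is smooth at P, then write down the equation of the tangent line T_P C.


Tangent line at P: 10*x - 20 = 0.

Step 1: f(2, 2) = 0, so P lies on C.
Step 2: partial derivatives
  f_x(x, y) = 4*x + 2*y - 2, f_y(x, y) = 2*x - 2*y.
  f_x(P) = 10, f_y(P) = 0 (gradient nonzero, so P is smooth).
Step 3: tangent line at P: 10·(x − 2) + 0·(y − 2) = 0.
Expanding: 10*x - 20 = 0.


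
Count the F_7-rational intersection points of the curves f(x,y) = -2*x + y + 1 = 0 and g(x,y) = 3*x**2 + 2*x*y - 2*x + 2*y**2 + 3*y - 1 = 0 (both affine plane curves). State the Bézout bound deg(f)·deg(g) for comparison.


Common zeros: {(1, 1), (5, 2)}; count = 2; Bézout bound = 2.

deg(f) = 1, deg(g) = 2, so Bézout bound = 2.
Scan x ∈ F_7. For each x, list the y ∈ F_7 with f(x, y) ≡ 0 and those with g(x, y) ≡ 0 (mod 7); the common zeros in that column are the intersection.
  x = 0: f ≡ 0 at y ∈ {6}; g ≡ 0 at y ∈ ∅; common: ∅.
  x = 1: f ≡ 0 at y ∈ {1}; g ≡ 0 at y ∈ {0, 1}; common: {1}.
  x = 2: f ≡ 0 at y ∈ {3}; g ≡ 0 at y ∈ {0}; common: ∅.
  x = 3: f ≡ 0 at y ∈ {5}; g ≡ 0 at y ∈ ∅; common: ∅.
  x = 4: f ≡ 0 at y ∈ {0}; g ≡ 0 at y ∈ ∅; common: ∅.
  x = 5: f ≡ 0 at y ∈ {2}; g ≡ 0 at y ∈ {2}; common: {2}.
  x = 6: f ≡ 0 at y ∈ {4}; g ≡ 0 at y ∈ {1, 2}; common: ∅.
Collecting: common zeros = {(1, 1), (5, 2)}, so the count is 2.
Comparison with the Bézout bound: 2 ≤ 2 = deg(f)·deg(g), as expected for curves with no common component (the bound is attained).


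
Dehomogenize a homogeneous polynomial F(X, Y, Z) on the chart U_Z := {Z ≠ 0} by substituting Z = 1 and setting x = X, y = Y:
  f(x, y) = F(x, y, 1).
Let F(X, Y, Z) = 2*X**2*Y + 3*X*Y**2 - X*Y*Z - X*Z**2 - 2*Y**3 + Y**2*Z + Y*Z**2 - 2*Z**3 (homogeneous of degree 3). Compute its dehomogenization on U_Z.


f(x, y) = 2*x**2*y + 3*x*y**2 - x*y - x - 2*y**3 + y**2 + y - 2

On U_Z we set Z = 1. Each monomial c·X^i·Y^j·Z^k in F becomes c·x^i·y^j·1^k = c·x^i·y^j.
Substituting Z = 1: F(X, Y, 1) = 2*x**2*y + 3*x*y**2 - x*y - x - 2*y**3 + y**2 + y - 2.
Note: deg(f) ≤ deg(F) = 3; strict inequality happens when F is divisible by Z (lost terms).


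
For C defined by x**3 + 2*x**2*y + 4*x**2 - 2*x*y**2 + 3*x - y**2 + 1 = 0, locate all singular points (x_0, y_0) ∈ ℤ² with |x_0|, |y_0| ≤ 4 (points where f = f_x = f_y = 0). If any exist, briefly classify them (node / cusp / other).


Singular points: {(-1, -1)}; classification: node.

Compute partial derivatives:
  f_x = 3*x**2 + 4*x*y + 8*x - 2*y**2 + 3.
  f_y = 2*x**2 - 4*x*y - 2*y.
Scan x_0 ∈ {−4, ..., 4}. For each x_0, f_y(x_0, y) is a polynomial in y; find its integer roots y ∈ {−4, ..., 4}, then test f_x and f at those candidates.
  x = -4: f_y(-4, y) = 14*y + 32; no integer root y with |y| ≤ 4.
  x = -3: f_y(-3, y) = 10*y + 18; no integer root y with |y| ≤ 4.
  x = -2: f_y(-2, y) = 6*y + 8; no integer root y with |y| ≤ 4.
  x = -1: f_y(-1, y) = 2*y + 2; vanishes at y ∈ {-1}. (-1, -1): f_x = 0, f = 0 — SINGULAR.
  x = 0: f_y(0, y) = -2*y; vanishes at y ∈ {0}. (0, 0): f_x = 3 ≠ 0.
  x = 1: f_y(1, y) = 2 - 6*y; no integer root y with |y| ≤ 4.
  x = 2: f_y(2, y) = 8 - 10*y; no integer root y with |y| ≤ 4.
  x = 3: f_y(3, y) = 18 - 14*y; no integer root y with |y| ≤ 4.
  x = 4: f_y(4, y) = 32 - 18*y; no integer root y with |y| ≤ 4.
Only singular point on the grid: (-1, -1).
Classify: substitute x = -1 + u, y = -1 + v and expand: f = u**3 + 2*u**2*v - u**2 - 2*u*v**2 + v**2.
No constant or linear terms (consistent with a singular point). Quadratic part: -u**2 + v**2. Cubic part: u**3 + 2*u**2*v - 2*u*v**2.
The quadratic part v**2 - u**2 = (v − u)(v + u) splits into two distinct linear factors, so there are two distinct tangent lines y − -1 = ±(x − -1) — this is a node (ordinary double point).
Classification: node.


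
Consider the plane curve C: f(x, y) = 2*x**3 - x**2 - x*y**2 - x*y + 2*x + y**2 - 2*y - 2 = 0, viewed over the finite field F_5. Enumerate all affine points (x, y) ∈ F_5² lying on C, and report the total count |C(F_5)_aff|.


Affine F_5-points: {(1, 2)}; count = 1.

For each of the 25 pairs (x, y) ∈ F_5², evaluate f(x, y) mod 5. Record the zeros.
  x = 0: [0↦3, 1↦2, 2↦3, 3↦1, 4↦1]  zeros at y ∈ ∅
  x = 1: [0↦1, 1↦3, 2↦0, 3↦2, 4↦4]  zeros at y ∈ {2}
  x = 2: [0↦4, 1↦4, 2↦2, 3↦3, 4↦2]  zeros at y ∈ ∅
  x = 3: [0↦4, 1↦2, 2↦1, 3↦1, 4↦2]  zeros at y ∈ ∅
  x = 4: [0↦3, 1↦4, 2↦4, 3↦3, 4↦1]  zeros at y ∈ ∅
Collecting zeros: affine points = {(1, 2)}.
Total count |C(F_5)_aff| = 1.


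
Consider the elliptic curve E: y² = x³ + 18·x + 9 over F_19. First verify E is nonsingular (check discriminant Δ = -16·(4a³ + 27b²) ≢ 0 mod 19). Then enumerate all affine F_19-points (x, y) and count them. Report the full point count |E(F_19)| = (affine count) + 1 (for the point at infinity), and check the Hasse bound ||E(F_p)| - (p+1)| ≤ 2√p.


Affine points = {(0, 3), (0, 16), (1, 3), (1, 16), (8, 0), (9, 8), (9, 11), (10, 7), (10, 12), (15, 5), (15, 14), (16, 2), (16, 17), (18, 3), (18, 16)}; affine count = 15; |E(F_19)| = 16.

Discriminant check: Δ ∝ 4a³ + 27b² = 4·18³ + 27·9² = 4·5832 + 27·81 ≡ 17 (mod 19). Nonzero ⇒ E is nonsingular.
For each x ∈ F_19, compute rhs = x³ + 18·x + 9 mod 19, then count y ∈ F_19 with y² ≡ rhs.
  x = 0: rhs = 9, matching y values: 3, 16 (2 points).
  x = 1: rhs = 9, matching y values: 3, 16 (2 points).
  x = 2: rhs = 15, matching y values: none (0 points).
  x = 3: rhs = 14, matching y values: none (0 points).
  x = 4: rhs = 12, matching y values: none (0 points).
  x = 5: rhs = 15, matching y values: none (0 points).
  x = 6: rhs = 10, matching y values: none (0 points).
  x = 7: rhs = 3, matching y values: none (0 points).
  x = 8: rhs = 0, matching y values: 0 (1 points).
  x = 9: rhs = 7, matching y values: 8, 11 (2 points).
  x = 10: rhs = 11, matching y values: 7, 12 (2 points).
  x = 11: rhs = 18, matching y values: none (0 points).
  x = 12: rhs = 15, matching y values: none (0 points).
  x = 13: rhs = 8, matching y values: none (0 points).
  x = 14: rhs = 3, matching y values: none (0 points).
  x = 15: rhs = 6, matching y values: 5, 14 (2 points).
  x = 16: rhs = 4, matching y values: 2, 17 (2 points).
  x = 17: rhs = 3, matching y values: none (0 points).
  x = 18: rhs = 9, matching y values: 3, 16 (2 points).
Total affine count: 15.
Full point count |E(F_19)| = 15 + 1 = 16.
Hasse bound: |16 − (19+1)| = |-4| = 4 ≤ 2√19 ≈ 8.7178 ✓.


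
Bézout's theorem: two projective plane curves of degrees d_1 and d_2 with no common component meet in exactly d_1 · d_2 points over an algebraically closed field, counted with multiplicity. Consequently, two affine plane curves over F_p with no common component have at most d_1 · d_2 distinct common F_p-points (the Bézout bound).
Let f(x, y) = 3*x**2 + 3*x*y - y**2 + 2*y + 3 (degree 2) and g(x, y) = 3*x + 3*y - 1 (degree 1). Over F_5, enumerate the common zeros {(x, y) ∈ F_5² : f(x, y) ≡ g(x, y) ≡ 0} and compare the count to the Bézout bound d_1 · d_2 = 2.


Common zeros: {(1, 1), (2, 0)}; count = 2; Bézout bound = 2.

deg(f) = 2, deg(g) = 1, so Bézout bound = 2.
Scan x ∈ F_5. For each x, list the y ∈ F_5 with f(x, y) ≡ 0 and those with g(x, y) ≡ 0 (mod 5); the common zeros in that column are the intersection.
  x = 0: f ≡ 0 at y ∈ {3, 4}; g ≡ 0 at y ∈ {2}; common: ∅.
  x = 1: f ≡ 0 at y ∈ {1, 4}; g ≡ 0 at y ∈ {1}; common: {1}.
  x = 2: f ≡ 0 at y ∈ {0, 3}; g ≡ 0 at y ∈ {0}; common: {0}.
  x = 3: f ≡ 0 at y ∈ {0, 1}; g ≡ 0 at y ∈ {4}; common: ∅.
  x = 4: f ≡ 0 at y ∈ {2}; g ≡ 0 at y ∈ {3}; common: ∅.
Collecting: common zeros = {(1, 1), (2, 0)}, so the count is 2.
Comparison with the Bézout bound: 2 ≤ 2 = deg(f)·deg(g), as expected for curves with no common component (the bound is attained).


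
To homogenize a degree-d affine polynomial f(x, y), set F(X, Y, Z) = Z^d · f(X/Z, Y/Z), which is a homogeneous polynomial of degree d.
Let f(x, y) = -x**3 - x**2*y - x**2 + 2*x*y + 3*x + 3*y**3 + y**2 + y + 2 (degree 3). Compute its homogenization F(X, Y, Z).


F(X, Y, Z) = -X**3 - X**2*Y - X**2*Z + 2*X*Y*Z + 3*X*Z**2 + 3*Y**3 + Y**2*Z + Y*Z**2 + 2*Z**3

deg(f) = 3.
Substitute x = X/Z, y = Y/Z into f, then multiply by Z^3.
  monomial -1·x^3·y^0 ↦ -1·X^3·Y^0·Z^0.
  monomial -1·x^2·y^1 ↦ -1·X^2·Y^1·Z^0.
  monomial -1·x^2·y^0 ↦ -1·X^2·Y^0·Z^1.
  monomial 2·x^1·y^1 ↦ 2·X^1·Y^1·Z^1.
  monomial 3·x^1·y^0 ↦ 3·X^1·Y^0·Z^2.
  monomial 3·x^0·y^3 ↦ 3·X^0·Y^3·Z^0.
  monomial 1·x^0·y^2 ↦ 1·X^0·Y^2·Z^1.
  monomial 1·x^0·y^1 ↦ 1·X^0·Y^1·Z^2.
  monomial 2·x^0·y^0 ↦ 2·X^0·Y^0·Z^3.
Collecting: F(X, Y, Z) = -X**3 - X**2*Y - X**2*Z + 2*X*Y*Z + 3*X*Z**2 + 3*Y**3 + Y**2*Z + Y*Z**2 + 2*Z**3.


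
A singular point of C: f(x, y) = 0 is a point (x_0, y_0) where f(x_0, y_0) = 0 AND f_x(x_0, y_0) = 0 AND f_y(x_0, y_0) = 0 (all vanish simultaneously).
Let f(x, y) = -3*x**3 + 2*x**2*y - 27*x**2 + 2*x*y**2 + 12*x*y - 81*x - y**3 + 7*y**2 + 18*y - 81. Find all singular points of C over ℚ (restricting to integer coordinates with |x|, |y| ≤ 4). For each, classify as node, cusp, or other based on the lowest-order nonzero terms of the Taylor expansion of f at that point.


Singular points: {(-3, 0)}; classification: cusp.

Compute partial derivatives:
  f_x = -9*x**2 + 4*x*y - 54*x + 2*y**2 + 12*y - 81.
  f_y = 2*x**2 + 4*x*y + 12*x - 3*y**2 + 14*y + 18.
Scan x_0 ∈ {−4, ..., 4}. For each x_0, f_y(x_0, y) is a polynomial in y; find its integer roots y ∈ {−4, ..., 4}, then test f_x and f at those candidates.
  x = -4: f_y(-4, y) = -3*y**2 - 2*y + 2; no integer root y with |y| ≤ 4.
  x = -3: f_y(-3, y) = -3*y**2 + 2*y; vanishes at y ∈ {0}. (-3, 0): f_x = 0, f = 0 — SINGULAR.
  x = -2: f_y(-2, y) = -3*y**2 + 6*y + 2; no integer root y with |y| ≤ 4.
  x = -1: f_y(-1, y) = -3*y**2 + 10*y + 8; vanishes at y ∈ {4}. (-1, 4): f_x = 28 ≠ 0.
  x = 0: f_y(0, y) = -3*y**2 + 14*y + 18; no integer root y with |y| ≤ 4.
  x = 1: f_y(1, y) = -3*y**2 + 18*y + 32; no integer root y with |y| ≤ 4.
  x = 2: f_y(2, y) = -3*y**2 + 22*y + 50; no integer root y with |y| ≤ 4.
  x = 3: f_y(3, y) = -3*y**2 + 26*y + 72; no integer root y with |y| ≤ 4.
  x = 4: f_y(4, y) = -3*y**2 + 30*y + 98; no integer root y with |y| ≤ 4.
Only singular point on the grid: (-3, 0).
Classify: substitute x = -3 + u, y = 0 + v and expand: f = -3*u**3 + 2*u**2*v + 2*u*v**2 - v**3 + v**2.
No constant or linear terms (consistent with a singular point). Quadratic part: v**2. Cubic part: -3*u**3 + 2*u**2*v + 2*u*v**2 - v**3.
The quadratic part v**2 is a perfect square, so there is a single (double) tangent line v = 0, i.e. y = 0. Restricting the cubic part to that line (v = 0) leaves -3*u**3 ≠ 0, so f is not divisible by v and the branch is v² ≈ 3*u**3 to lowest order — this is a cusp.
Classification: cusp.


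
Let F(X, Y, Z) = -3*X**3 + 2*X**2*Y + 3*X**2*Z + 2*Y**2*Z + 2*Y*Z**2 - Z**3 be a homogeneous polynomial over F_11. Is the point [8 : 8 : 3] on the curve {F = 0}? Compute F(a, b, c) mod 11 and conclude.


F(8,8,3) ≡ 4 (mod 11); P is NOT on the curve.

Evaluate F(8, 8, 3) term-by-term (mod 11).
  -3*X**3 ↦ -3·512·1·1 = -1536
  2*X**2*Y ↦ 2·64·8·1 = 1024
  3*X**2*Z ↦ 3·64·1·3 = 576
  2*Y**2*Z ↦ 2·1·64·3 = 384
  2*Y*Z**2 ↦ 2·1·8·9 = 144
  -Z**3 ↦ -1·1·1·27 = -27
Sum: F(8, 8, 3) = (-1536) + (1024) + (576) + (384) + (144) + (-27) = 565.
Reducing mod 11: 565 ≡ 4 (mod 11).
Since F(a, b, c) ≡ 4 ≠ 0 (mod 11), P does NOT lie on the curve.


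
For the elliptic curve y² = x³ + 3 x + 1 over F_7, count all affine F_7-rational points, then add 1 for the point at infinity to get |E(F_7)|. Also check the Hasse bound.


Affine points = {(0, 1), (0, 6), (2, 1), (2, 6), (3, 3), (3, 4), (4, 0), (5, 1), (5, 6), (6, 2), (6, 5)}; affine count = 11; |E(F_7)| = 12.

Discriminant check: Δ ∝ 4a³ + 27b² = 4·3³ + 27·1² = 4·27 + 27·1 ≡ 2 (mod 7). Nonzero ⇒ E is nonsingular.
For each x ∈ F_7, compute rhs = x³ + 3·x + 1 mod 7, then count y ∈ F_7 with y² ≡ rhs.
  x = 0: rhs = 1, matching y values: 1, 6 (2 points).
  x = 1: rhs = 5, matching y values: none (0 points).
  x = 2: rhs = 1, matching y values: 1, 6 (2 points).
  x = 3: rhs = 2, matching y values: 3, 4 (2 points).
  x = 4: rhs = 0, matching y values: 0 (1 points).
  x = 5: rhs = 1, matching y values: 1, 6 (2 points).
  x = 6: rhs = 4, matching y values: 2, 5 (2 points).
Total affine count: 11.
Full point count |E(F_7)| = 11 + 1 = 12.
Hasse bound: |12 − (7+1)| = |4| = 4 ≤ 2√7 ≈ 5.2915 ✓.


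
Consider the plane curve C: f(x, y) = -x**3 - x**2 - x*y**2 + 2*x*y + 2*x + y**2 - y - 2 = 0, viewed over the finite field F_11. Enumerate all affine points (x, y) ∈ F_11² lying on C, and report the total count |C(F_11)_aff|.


Affine F_11-points: {(0, 2), (0, 10), (1, 2), (3, 4), (5, 7), (5, 9), (6, 0), (7, 7), (7, 8), (9, 2), (9, 7)}; count = 11.

For each of the 121 pairs (x, y) ∈ F_11², evaluate f(x, y) mod 11. Record the zeros.
  x = 0: [0↦9, 1↦9, 2↦0, 3↦4, 4↦10, 5↦7, 6↦6, 7↦7, 8↦10, 9↦4, 10↦0]  zeros at y ∈ {2, 10}
  x = 1: [0↦9, 1↦10, 2↦0, 3↦1, 4↦2, 5↦3, 6↦4, 7↦5, 8↦6, 9↦7, 10↦8]  zeros at y ∈ {2}
  x = 2: [0↦1, 1↦3, 2↦3, 3↦1, 4↦8, 5↦2, 6↦5, 7↦6, 8↦5, 9↦2, 10↦8]  zeros at y ∈ ∅
  x = 3: [0↦1, 1↦4, 2↦3, 3↦9, 4↦0, 5↦9, 6↦3, 7↦4, 8↦1, 9↦5, 10↦5]  zeros at y ∈ {4}
  x = 4: [0↦3, 1↦7, 2↦5, 3↦8, 4↦5, 5↦7, 6↦3, 7↦4, 8↦10, 9↦10, 10↦4]  zeros at y ∈ ∅
  x = 5: [0↦1, 1↦6, 2↦3, 3↦3, 4↦6, 5↦1, 6↦10, 7↦0, 8↦4, 9↦0, 10↦10]  zeros at y ∈ {7, 9}
  x = 6: [0↦0, 1↦6, 2↦2, 3↦10, 4↦8, 5↦7, 6↦7, 7↦8, 8↦10, 9↦2, 10↦6]  zeros at y ∈ {0}
  x = 7: [0↦5, 1↦1, 2↦7, 3↦1, 4↦5, 5↦8, 6↦10, 7↦0, 8↦0, 9↦10, 10↦8]  zeros at y ∈ {7, 8}
  x = 8: [0↦10, 1↦7, 2↦1, 3↦3, 4↦2, 5↦9, 6↦2, 7↦3, 8↦1, 9↦7, 10↦10]  zeros at y ∈ ∅
  x = 9: [0↦9, 1↦7, 2↦0, 3↦10, 4↦4, 5↦4, 6↦10, 7↦0, 8↦7, 9↦9, 10↦6]  zeros at y ∈ {2, 7}
  x = 10: [0↦7, 1↦6, 2↦9, 3↦5, 4↦5, 5↦9, 6↦6, 7↦7, 8↦1, 9↦10, 10↦1]  zeros at y ∈ ∅
Collecting zeros: affine points = {(0, 2), (0, 10), (1, 2), (3, 4), (5, 7), (5, 9), (6, 0), (7, 7), (7, 8), (9, 2), (9, 7)}.
Total count |C(F_11)_aff| = 11.


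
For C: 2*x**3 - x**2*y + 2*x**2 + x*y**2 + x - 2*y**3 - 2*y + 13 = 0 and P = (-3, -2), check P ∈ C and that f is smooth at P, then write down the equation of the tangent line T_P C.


Tangent line at P: 35*x - 23*y + 59 = 0.

Step 1: f(-3, -2) = 0, so P lies on C.
Step 2: partial derivatives
  f_x(x, y) = 6*x**2 - 2*x*y + 4*x + y**2 + 1, f_y(x, y) = -x**2 + 2*x*y - 6*y**2 - 2.
  f_x(P) = 35, f_y(P) = -23 (gradient nonzero, so P is smooth).
Step 3: tangent line at P: 35·(x − -3) + -23·(y − -2) = 0.
Expanding: 35*x - 23*y + 59 = 0.


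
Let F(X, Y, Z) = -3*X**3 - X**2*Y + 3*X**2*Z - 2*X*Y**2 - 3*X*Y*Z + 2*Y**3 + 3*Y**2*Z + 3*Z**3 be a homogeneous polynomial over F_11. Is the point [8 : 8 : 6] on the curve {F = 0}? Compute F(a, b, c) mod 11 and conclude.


F(8,8,6) ≡ 5 (mod 11); P is NOT on the curve.

Evaluate F(8, 8, 6) term-by-term (mod 11).
  -3*X**3 ↦ -3·512·1·1 = -1536
  -X**2*Y ↦ -1·64·8·1 = -512
  3*X**2*Z ↦ 3·64·1·6 = 1152
  -2*X*Y**2 ↦ -2·8·64·1 = -1024
  -3*X*Y*Z ↦ -3·8·8·6 = -1152
  2*Y**3 ↦ 2·1·512·1 = 1024
  3*Y**2*Z ↦ 3·1·64·6 = 1152
  3*Z**3 ↦ 3·1·1·216 = 648
Sum: F(8, 8, 6) = (-1536) + (-512) + (1152) + (-1024) + (-1152) + (1024) + (1152) + (648) = -248.
Reducing mod 11: -248 ≡ 5 (mod 11).
Since F(a, b, c) ≡ 5 ≠ 0 (mod 11), P does NOT lie on the curve.


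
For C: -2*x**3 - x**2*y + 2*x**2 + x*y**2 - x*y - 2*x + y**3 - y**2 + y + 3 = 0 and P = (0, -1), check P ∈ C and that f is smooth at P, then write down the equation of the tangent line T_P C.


Tangent line at P: 6*y + 6 = 0.

Step 1: f(0, -1) = 0, so P lies on C.
Step 2: partial derivatives
  f_x(x, y) = -6*x**2 - 2*x*y + 4*x + y**2 - y - 2, f_y(x, y) = -x**2 + 2*x*y - x + 3*y**2 - 2*y + 1.
  f_x(P) = 0, f_y(P) = 6 (gradient nonzero, so P is smooth).
Step 3: tangent line at P: 0·(x − 0) + 6·(y − -1) = 0.
Expanding: 6*y + 6 = 0.


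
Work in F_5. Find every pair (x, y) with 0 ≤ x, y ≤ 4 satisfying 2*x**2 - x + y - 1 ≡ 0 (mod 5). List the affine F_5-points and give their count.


Affine F_5-points: {(0, 1), (1, 0), (2, 0), (3, 1), (4, 3)}; count = 5.

For each of the 25 pairs (x, y) ∈ F_5², evaluate f(x, y) mod 5. Record the zeros.
  x = 0: [0↦4, 1↦0, 2↦1, 3↦2, 4↦3]  zeros at y ∈ {1}
  x = 1: [0↦0, 1↦1, 2↦2, 3↦3, 4↦4]  zeros at y ∈ {0}
  x = 2: [0↦0, 1↦1, 2↦2, 3↦3, 4↦4]  zeros at y ∈ {0}
  x = 3: [0↦4, 1↦0, 2↦1, 3↦2, 4↦3]  zeros at y ∈ {1}
  x = 4: [0↦2, 1↦3, 2↦4, 3↦0, 4↦1]  zeros at y ∈ {3}
Collecting zeros: affine points = {(0, 1), (1, 0), (2, 0), (3, 1), (4, 3)}.
Total count |C(F_5)_aff| = 5.


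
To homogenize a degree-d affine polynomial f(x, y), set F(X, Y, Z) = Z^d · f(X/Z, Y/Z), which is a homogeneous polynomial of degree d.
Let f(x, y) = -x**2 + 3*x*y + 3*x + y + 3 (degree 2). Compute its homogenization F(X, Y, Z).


F(X, Y, Z) = -X**2 + 3*X*Y + 3*X*Z + Y*Z + 3*Z**2

deg(f) = 2.
Substitute x = X/Z, y = Y/Z into f, then multiply by Z^2.
  monomial -1·x^2·y^0 ↦ -1·X^2·Y^0·Z^0.
  monomial 3·x^1·y^1 ↦ 3·X^1·Y^1·Z^0.
  monomial 3·x^1·y^0 ↦ 3·X^1·Y^0·Z^1.
  monomial 1·x^0·y^1 ↦ 1·X^0·Y^1·Z^1.
  monomial 3·x^0·y^0 ↦ 3·X^0·Y^0·Z^2.
Collecting: F(X, Y, Z) = -X**2 + 3*X*Y + 3*X*Z + Y*Z + 3*Z**2.


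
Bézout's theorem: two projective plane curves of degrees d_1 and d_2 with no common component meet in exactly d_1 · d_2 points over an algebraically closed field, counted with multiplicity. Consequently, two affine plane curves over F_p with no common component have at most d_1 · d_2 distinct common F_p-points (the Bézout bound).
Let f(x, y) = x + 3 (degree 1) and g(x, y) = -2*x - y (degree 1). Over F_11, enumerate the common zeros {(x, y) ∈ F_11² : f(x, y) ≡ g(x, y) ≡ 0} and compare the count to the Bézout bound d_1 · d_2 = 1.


Common zeros: {(8, 6)}; count = 1; Bézout bound = 1.

deg(f) = 1, deg(g) = 1, so Bézout bound = 1.
Scan x ∈ F_11. For each x, list the y ∈ F_11 with f(x, y) ≡ 0 and those with g(x, y) ≡ 0 (mod 11); the common zeros in that column are the intersection.
  x = 0: f ≡ 0 at y ∈ ∅; g ≡ 0 at y ∈ {0}; common: ∅.
  x = 1: f ≡ 0 at y ∈ ∅; g ≡ 0 at y ∈ {9}; common: ∅.
  x = 2: f ≡ 0 at y ∈ ∅; g ≡ 0 at y ∈ {7}; common: ∅.
  x = 3: f ≡ 0 at y ∈ ∅; g ≡ 0 at y ∈ {5}; common: ∅.
  x = 4: f ≡ 0 at y ∈ ∅; g ≡ 0 at y ∈ {3}; common: ∅.
  x = 5: f ≡ 0 at y ∈ ∅; g ≡ 0 at y ∈ {1}; common: ∅.
  x = 6: f ≡ 0 at y ∈ ∅; g ≡ 0 at y ∈ {10}; common: ∅.
  x = 7: f ≡ 0 at y ∈ ∅; g ≡ 0 at y ∈ {8}; common: ∅.
  x = 8: f ≡ 0 at y ∈ {0, 1, 2, 3, 4, 5, 6, 7, 8, 9, 10}; g ≡ 0 at y ∈ {6}; common: {6}.
  x = 9: f ≡ 0 at y ∈ ∅; g ≡ 0 at y ∈ {4}; common: ∅.
  x = 10: f ≡ 0 at y ∈ ∅; g ≡ 0 at y ∈ {2}; common: ∅.
Collecting: common zeros = {(8, 6)}, so the count is 1.
Comparison with the Bézout bound: 1 ≤ 1 = deg(f)·deg(g), as expected for curves with no common component (the bound is attained).


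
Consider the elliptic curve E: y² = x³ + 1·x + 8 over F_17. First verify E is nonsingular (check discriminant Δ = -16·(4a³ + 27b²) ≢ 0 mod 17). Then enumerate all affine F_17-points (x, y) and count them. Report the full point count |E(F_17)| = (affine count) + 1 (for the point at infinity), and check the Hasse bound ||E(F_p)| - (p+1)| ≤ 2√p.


Affine points = {(0, 5), (0, 12), (2, 1), (2, 16), (3, 2), (3, 15), (4, 5), (4, 12), (5, 6), (5, 11), (6, 3), (6, 14), (7, 1), (7, 16), (8, 1), (8, 16), (9, 7), (9, 10), (10, 7), (10, 10), (13, 5), (13, 12), (15, 7), (15, 10)}; affine count = 24; |E(F_17)| = 25.

Discriminant check: Δ ∝ 4a³ + 27b² = 4·1³ + 27·8² = 4·1 + 27·64 ≡ 15 (mod 17). Nonzero ⇒ E is nonsingular.
For each x ∈ F_17, compute rhs = x³ + 1·x + 8 mod 17, then count y ∈ F_17 with y² ≡ rhs.
  x = 0: rhs = 8, matching y values: 5, 12 (2 points).
  x = 1: rhs = 10, matching y values: none (0 points).
  x = 2: rhs = 1, matching y values: 1, 16 (2 points).
  x = 3: rhs = 4, matching y values: 2, 15 (2 points).
  x = 4: rhs = 8, matching y values: 5, 12 (2 points).
  x = 5: rhs = 2, matching y values: 6, 11 (2 points).
  x = 6: rhs = 9, matching y values: 3, 14 (2 points).
  x = 7: rhs = 1, matching y values: 1, 16 (2 points).
  x = 8: rhs = 1, matching y values: 1, 16 (2 points).
  x = 9: rhs = 15, matching y values: 7, 10 (2 points).
  x = 10: rhs = 15, matching y values: 7, 10 (2 points).
  x = 11: rhs = 7, matching y values: none (0 points).
  x = 12: rhs = 14, matching y values: none (0 points).
  x = 13: rhs = 8, matching y values: 5, 12 (2 points).
  x = 14: rhs = 12, matching y values: none (0 points).
  x = 15: rhs = 15, matching y values: 7, 10 (2 points).
  x = 16: rhs = 6, matching y values: none (0 points).
Total affine count: 24.
Full point count |E(F_17)| = 24 + 1 = 25.
Hasse bound: |25 − (17+1)| = |7| = 7 ≤ 2√17 ≈ 8.2462 ✓.
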